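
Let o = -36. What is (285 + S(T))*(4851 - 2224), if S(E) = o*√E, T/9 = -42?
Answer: 748695 - 283716*I*√42 ≈ 7.487e+5 - 1.8387e+6*I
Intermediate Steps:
T = -378 (T = 9*(-42) = -378)
S(E) = -36*√E
(285 + S(T))*(4851 - 2224) = (285 - 108*I*√42)*(4851 - 2224) = (285 - 108*I*√42)*2627 = 748695 - 283716*I*√42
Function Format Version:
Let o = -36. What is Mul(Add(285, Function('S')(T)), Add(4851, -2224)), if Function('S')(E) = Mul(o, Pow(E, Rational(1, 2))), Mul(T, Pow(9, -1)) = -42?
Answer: Add(748695, Mul(-283716, I, Pow(42, Rational(1, 2)))) ≈ Add(7.4870e+5, Mul(-1.8387e+6, I))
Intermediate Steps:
T = -378 (T = Mul(9, -42) = -378)
Function('S')(E) = Mul(-36, Pow(E, Rational(1, 2)))
Mul(Add(285, Function('S')(T)), Add(4851, -2224)) = Mul(Add(285, Mul(-36, Pow(-378, Rational(1, 2)))), Add(4851, -2224)) = Mul(Add(285, Mul(-36, Mul(3, I, Pow(42, Rational(1, 2))))), 2627) = Mul(Add(285, Mul(-108, I, Pow(42, Rational(1, 2)))), 2627) = Add(748695, Mul(-283716, I, Pow(42, Rational(1, 2))))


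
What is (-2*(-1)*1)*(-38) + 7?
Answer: -69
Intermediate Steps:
(-2*(-1)*1)*(-38) + 7 = (2*1)*(-38) + 7 = 2*(-38) + 7 = -76 + 7 = -69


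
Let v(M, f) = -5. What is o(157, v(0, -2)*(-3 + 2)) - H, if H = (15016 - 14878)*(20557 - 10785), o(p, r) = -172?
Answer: -1348708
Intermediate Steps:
H = 1348536 (H = 138*9772 = 1348536)
o(157, v(0, -2)*(-3 + 2)) - H = -172 - 1*1348536 = -172 - 1348536 = -1348708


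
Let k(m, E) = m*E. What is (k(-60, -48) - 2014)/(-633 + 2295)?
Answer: 433/831 ≈ 0.52106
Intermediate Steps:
k(m, E) = E*m
(k(-60, -48) - 2014)/(-633 + 2295) = (-48*(-60) - 2014)/(-633 + 2295) = (2880 - 2014)/1662 = 866*(1/1662) = 433/831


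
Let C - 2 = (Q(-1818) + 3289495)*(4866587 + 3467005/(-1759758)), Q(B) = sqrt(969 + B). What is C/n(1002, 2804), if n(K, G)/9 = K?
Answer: 2561024950280931301/1442681604 + 8564011938941*I*sqrt(849)/15869497644 ≈ 1.7752e+9 + 15724.0*I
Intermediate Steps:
n(K, G) = 9*K
C = 2561024950280931301/159978 + 8564011938941*I*sqrt(849)/1759758 (C = 2 + (sqrt(969 - 1818) + 3289495)*(4866587 + 3467005/(-1759758)) = 2 + (sqrt(-849) + 3289495)*(4866587 + 3467005*(-1/1759758)) = 2 + (I*sqrt(849) + 3289495)*(4866587 - 3467005/1759758) = 2 + (3289495 + I*sqrt(849))*(8564011938941/1759758) = 2 + (2561024950280611345/159978 + 8564011938941*I*sqrt(849)/1759758) = 2561024950280931301/159978 + 8564011938941*I*sqrt(849)/1759758 ≈ 1.6009e+13 + 1.418e+8*I)
C/n(1002, 2804) = (2561024950280931301/159978 + 8564011938941*I*sqrt(849)/1759758)/((9*1002)) = (2561024950280931301/159978 + 8564011938941*I*sqrt(849)/1759758)/9018 = (2561024950280931301/159978 + 8564011938941*I*sqrt(849)/1759758)*(1/9018) = 2561024950280931301/1442681604 + 8564011938941*I*sqrt(849)/15869497644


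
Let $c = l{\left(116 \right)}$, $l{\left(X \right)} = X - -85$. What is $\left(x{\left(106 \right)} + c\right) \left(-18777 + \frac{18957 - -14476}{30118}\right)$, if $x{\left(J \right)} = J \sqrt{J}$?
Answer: $- \frac{113663942853}{30118} - \frac{29971089409 \sqrt{106}}{15059} \approx -2.4265 \cdot 10^{7}$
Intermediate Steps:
$l{\left(X \right)} = 85 + X$ ($l{\left(X \right)} = X + 85 = 85 + X$)
$c = 201$ ($c = 85 + 116 = 201$)
$x{\left(J \right)} = J^{\frac{3}{2}}$
$\left(x{\left(106 \right)} + c\right) \left(-18777 + \frac{18957 - -14476}{30118}\right) = \left(106^{\frac{3}{2}} + 201\right) \left(-18777 + \frac{18957 - -14476}{30118}\right) = \left(106 \sqrt{106} + 201\right) \left(-18777 + \left(18957 + 14476\right) \frac{1}{30118}\right) = \left(201 + 106 \sqrt{106}\right) \left(-18777 + 33433 \cdot \frac{1}{30118}\right) = \left(201 + 106 \sqrt{106}\right) \left(-18777 + \frac{33433}{30118}\right) = \left(201 + 106 \sqrt{106}\right) \left(- \frac{565492253}{30118}\right) = - \frac{113663942853}{30118} - \frac{29971089409 \sqrt{106}}{15059}$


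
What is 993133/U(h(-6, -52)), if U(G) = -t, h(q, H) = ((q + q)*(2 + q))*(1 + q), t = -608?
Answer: 993133/608 ≈ 1633.4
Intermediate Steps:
h(q, H) = 2*q*(1 + q)*(2 + q) (h(q, H) = ((2*q)*(2 + q))*(1 + q) = (2*q*(2 + q))*(1 + q) = 2*q*(1 + q)*(2 + q))
U(G) = 608 (U(G) = -1*(-608) = 608)
993133/U(h(-6, -52)) = 993133/608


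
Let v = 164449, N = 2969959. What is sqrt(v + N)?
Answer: 2*sqrt(783602) ≈ 1770.4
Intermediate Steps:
sqrt(v + N) = sqrt(164449 + 2969959) = sqrt(3134408) = 2*sqrt(783602)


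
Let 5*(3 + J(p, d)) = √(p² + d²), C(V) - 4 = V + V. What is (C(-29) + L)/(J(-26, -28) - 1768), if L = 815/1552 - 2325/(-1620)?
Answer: 19309841705/657134882352 + 2180671*√365/328567441176 ≈ 0.029512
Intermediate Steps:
C(V) = 4 + 2*V (C(V) = 4 + (V + V) = 4 + 2*V)
L = 82145/41904 (L = 815*(1/1552) - 2325*(-1/1620) = 815/1552 + 155/108 = 82145/41904 ≈ 1.9603)
J(p, d) = -3 + √(d² + p²)/5 (J(p, d) = -3 + √(p² + d²)/5 = -3 + √(d² + p²)/5)
(C(-29) + L)/(J(-26, -28) - 1768) = ((4 + 2*(-29)) + 82145/41904)/((-3 + √((-28)² + (-26)²)/5) - 1768) = ((4 - 58) + 82145/41904)/((-3 + √(784 + 676)/5) - 1768) = (-54 + 82145/41904)/((-3 + √1460/5) - 1768) = -2180671/(41904*((-3 + (2*√365)/5) - 1768)) = -2180671/(41904*((-3 + 2*√365/5) - 1768)) = -2180671/(41904*(-1771 + 2*√365/5))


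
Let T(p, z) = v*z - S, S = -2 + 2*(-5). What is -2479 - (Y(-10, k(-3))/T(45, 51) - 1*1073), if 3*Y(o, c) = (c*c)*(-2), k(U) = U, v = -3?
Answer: -66084/47 ≈ -1406.0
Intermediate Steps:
S = -12 (S = -2 - 10 = -12)
T(p, z) = 12 - 3*z (T(p, z) = -3*z - 1*(-12) = -3*z + 12 = 12 - 3*z)
Y(o, c) = -2*c²/3 (Y(o, c) = ((c*c)*(-2))/3 = (c²*(-2))/3 = (-2*c²)/3 = -2*c²/3)
-2479 - (Y(-10, k(-3))/T(45, 51) - 1*1073) = -2479 - ((-⅔*(-3)²)/(12 - 3*51) - 1*1073) = -2479 - ((-⅔*9)/(12 - 153) - 1073) = -2479 - (-6/(-141) - 1073) = -2479 - (-6*(-1/141) - 1073) = -2479 - (2/47 - 1073) = -2479 - 1*(-50429/47) = -2479 + 50429/47 = -66084/47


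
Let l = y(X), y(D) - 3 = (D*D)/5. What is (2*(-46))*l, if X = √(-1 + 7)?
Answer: -1932/5 ≈ -386.40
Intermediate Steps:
X = √6 ≈ 2.4495
y(D) = 3 + D²/5 (y(D) = 3 + (D*D)/5 = 3 + D²*(⅕) = 3 + D²/5)
l = 21/5 (l = 3 + (√6)²/5 = 3 + (⅕)*6 = 3 + 6/5 = 21/5 ≈ 4.2000)
(2*(-46))*l = (2*(-46))*(21/5) = -92*21/5 = -1932/5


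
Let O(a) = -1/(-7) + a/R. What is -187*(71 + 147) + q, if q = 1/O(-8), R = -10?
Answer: -1345243/33 ≈ -40765.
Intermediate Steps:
O(a) = 1/7 - a/10 (O(a) = -1/(-7) + a/(-10) = -1*(-1/7) + a*(-1/10) = 1/7 - a/10)
q = 35/33 (q = 1/(1/7 - 1/10*(-8)) = 1/(1/7 + 4/5) = 1/(33/35) = 35/33 ≈ 1.0606)
-187*(71 + 147) + q = -187*(71 + 147) + 35/33 = -187*218 + 35/33 = -40766 + 35/33 = -1345243/33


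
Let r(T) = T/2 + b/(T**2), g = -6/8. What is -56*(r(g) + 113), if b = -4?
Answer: -53179/9 ≈ -5908.8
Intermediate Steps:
g = -3/4 (g = -6*1/8 = -3/4 ≈ -0.75000)
r(T) = T/2 - 4/T**2
-56*(r(g) + 113) = -56*(((1/2)*(-3/4) - 4/(-3/4)**2) + 113) = -56*((-3/8 - 4*16/9) + 113) = -56*((-3/8 - 64/9) + 113) = -56*(-539/72 + 113) = -56*7597/72 = -53179/9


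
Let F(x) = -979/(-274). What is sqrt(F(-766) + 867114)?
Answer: sqrt(65099718910)/274 ≈ 931.19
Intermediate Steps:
F(x) = 979/274 (F(x) = -979*(-1/274) = 979/274)
sqrt(F(-766) + 867114) = sqrt(979/274 + 867114) = sqrt(237590215/274) = sqrt(65099718910)/274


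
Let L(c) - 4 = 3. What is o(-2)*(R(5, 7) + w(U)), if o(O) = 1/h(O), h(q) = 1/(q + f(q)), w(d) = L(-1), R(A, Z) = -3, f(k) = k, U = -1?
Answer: -16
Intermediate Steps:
L(c) = 7 (L(c) = 4 + 3 = 7)
w(d) = 7
h(q) = 1/(2*q) (h(q) = 1/(q + q) = 1/(2*q))
o(O) = 2*O (o(O) = 1/(1/(2*O)) = 2*O)
o(-2)*(R(5, 7) + w(U)) = (2*(-2))*(-3 + 7) = -4*4 = -16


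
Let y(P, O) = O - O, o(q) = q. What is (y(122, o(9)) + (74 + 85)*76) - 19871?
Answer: -7787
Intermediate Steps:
y(P, O) = 0
(y(122, o(9)) + (74 + 85)*76) - 19871 = (0 + (74 + 85)*76) - 19871 = (0 + 159*76) - 19871 = (0 + 12084) - 19871 = 12084 - 19871 = -7787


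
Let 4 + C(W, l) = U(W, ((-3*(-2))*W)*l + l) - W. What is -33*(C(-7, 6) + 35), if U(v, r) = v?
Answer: -1023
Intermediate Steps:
C(W, l) = -4 (C(W, l) = -4 + (W - W) = -4 + 0 = -4)
-33*(C(-7, 6) + 35) = -33*(-4 + 35) = -33*31 = -1023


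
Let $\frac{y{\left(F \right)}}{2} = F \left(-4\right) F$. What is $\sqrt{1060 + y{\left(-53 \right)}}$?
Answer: $2 i \sqrt{5353} \approx 146.33 i$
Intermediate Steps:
$y{\left(F \right)} = - 8 F^{2}$ ($y{\left(F \right)} = 2 F \left(-4\right) F = 2 - 4 F F = 2 \left(- 4 F^{2}\right) = - 8 F^{2}$)
$\sqrt{1060 + y{\left(-53 \right)}} = \sqrt{1060 - 8 \left(-53\right)^{2}} = \sqrt{1060 - 22472} = \sqrt{-21412} = 2 i \sqrt{5353}$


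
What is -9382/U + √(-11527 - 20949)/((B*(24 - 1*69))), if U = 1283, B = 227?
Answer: -9382/1283 - 2*I*√8119/10215 ≈ -7.3125 - 0.017642*I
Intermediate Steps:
-9382/U + √(-11527 - 20949)/((B*(24 - 1*69))) = -9382/1283 + √(-11527 - 20949)/((227*(24 - 1*69))) = -9382*1/1283 + √(-32476)/((227*(24 - 69))) = -9382/1283 + (2*I*√8119)/((227*(-45))) = -9382/1283 + (2*I*√8119)/(-10215) = -9382/1283 + (2*I*√8119)*(-1/10215) = -9382/1283 - 2*I*√8119/10215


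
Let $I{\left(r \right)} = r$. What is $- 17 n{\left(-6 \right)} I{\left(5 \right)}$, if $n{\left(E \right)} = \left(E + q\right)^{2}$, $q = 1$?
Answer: $-2125$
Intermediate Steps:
$n{\left(E \right)} = \left(1 + E\right)^{2}$ ($n{\left(E \right)} = \left(E + 1\right)^{2} = \left(1 + E\right)^{2}$)
$- 17 n{\left(-6 \right)} I{\left(5 \right)} = - 17 \left(1 - 6\right)^{2} \cdot 5 = - 17 \left(-5\right)^{2} \cdot 5 = \left(-17\right) 25 \cdot 5 = \left(-425\right) 5 = -2125$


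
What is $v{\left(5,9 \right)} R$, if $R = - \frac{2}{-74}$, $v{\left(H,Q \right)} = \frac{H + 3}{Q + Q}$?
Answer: $\frac{4}{333} \approx 0.012012$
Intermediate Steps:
$v{\left(H,Q \right)} = \frac{3 + H}{2 Q}$
$R = \frac{1}{37}$ ($R = \left(-2\right) \left(- \frac{1}{74}\right) = \frac{1}{37} \approx 0.027027$)
$v{\left(5,9 \right)} R = \frac{3 + 5}{2 \cdot 9} \cdot \frac{1}{37} = \frac{1}{2} \cdot \frac{1}{9} \cdot 8 \cdot \frac{1}{37} = \frac{4}{9} \cdot \frac{1}{37} = \frac{4}{333}$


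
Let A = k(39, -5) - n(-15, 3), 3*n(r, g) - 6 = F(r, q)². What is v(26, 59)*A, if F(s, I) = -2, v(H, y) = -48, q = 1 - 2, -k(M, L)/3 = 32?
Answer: 4768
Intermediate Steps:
k(M, L) = -96 (k(M, L) = -3*32 = -96)
q = -1
n(r, g) = 10/3 (n(r, g) = 2 + (⅓)*(-2)² = 2 + (⅓)*4 = 2 + 4/3 = 10/3)
A = -298/3 (A = -96 - 1*10/3 = -96 - 10/3 = -298/3 ≈ -99.333)
v(26, 59)*A = -48*(-298/3) = 4768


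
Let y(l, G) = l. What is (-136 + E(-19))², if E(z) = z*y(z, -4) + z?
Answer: 42436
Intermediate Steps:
E(z) = z + z² (E(z) = z*z + z = z² + z = z + z²)
(-136 + E(-19))² = (-136 - 19*(1 - 19))² = (-136 - 19*(-18))² = (-136 + 342)² = 206² = 42436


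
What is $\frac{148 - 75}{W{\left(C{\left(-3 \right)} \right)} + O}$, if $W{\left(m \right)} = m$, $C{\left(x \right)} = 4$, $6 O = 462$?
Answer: $\frac{73}{81} \approx 0.90123$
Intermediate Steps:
$O = 77$ ($O = \frac{1}{6} \cdot 462 = 77$)
$\frac{148 - 75}{W{\left(C{\left(-3 \right)} \right)} + O} = \frac{148 - 75}{4 + 77} = \frac{73}{81}$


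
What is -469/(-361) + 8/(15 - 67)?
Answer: 5375/4693 ≈ 1.1453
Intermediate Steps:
-469/(-361) + 8/(15 - 67) = -469*(-1/361) + 8/(-52) = 469/361 + 8*(-1/52) = 469/361 - 2/13 = 5375/4693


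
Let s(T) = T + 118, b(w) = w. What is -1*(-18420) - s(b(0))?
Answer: 18302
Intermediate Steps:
s(T) = 118 + T
-1*(-18420) - s(b(0)) = -1*(-18420) - (118 + 0) = 18420 - 1*118 = 18420 - 118 = 18302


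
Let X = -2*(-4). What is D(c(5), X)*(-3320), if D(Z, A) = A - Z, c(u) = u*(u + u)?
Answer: 139440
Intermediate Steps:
X = 8
c(u) = 2*u**2 (c(u) = u*(2*u) = 2*u**2)
D(c(5), X)*(-3320) = (8 - 2*5**2)*(-3320) = (8 - 2*25)*(-3320) = (8 - 1*50)*(-3320) = (8 - 50)*(-3320) = -42*(-3320) = 139440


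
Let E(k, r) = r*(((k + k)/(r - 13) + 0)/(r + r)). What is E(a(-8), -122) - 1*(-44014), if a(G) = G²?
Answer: 5941826/135 ≈ 44014.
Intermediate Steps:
E(k, r) = k/(-13 + r) (E(k, r) = r*(((2*k)/(-13 + r) + 0)/((2*r))) = r*((2*k/(-13 + r) + 0)*(1/(2*r))) = r*((2*k/(-13 + r))*(1/(2*r))) = r*(k/(r*(-13 + r))) = k/(-13 + r))
E(a(-8), -122) - 1*(-44014) = (-8)²/(-13 - 122) - 1*(-44014) = 64/(-135) + 44014 = 64*(-1/135) + 44014 = -64/135 + 44014 = 5941826/135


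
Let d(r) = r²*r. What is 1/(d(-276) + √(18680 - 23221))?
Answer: -21024576/442032795984317 - I*√4541/442032795984317 ≈ -4.7563e-8 - 1.5245e-13*I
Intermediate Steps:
d(r) = r³
1/(d(-276) + √(18680 - 23221)) = 1/((-276)³ + √(18680 - 23221)) = 1/(-21024576 + √(-4541)) = 1/(-21024576 + I*√4541)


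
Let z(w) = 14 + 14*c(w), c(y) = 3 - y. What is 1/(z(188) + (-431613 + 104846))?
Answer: -1/329343 ≈ -3.0363e-6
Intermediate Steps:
z(w) = 56 - 14*w (z(w) = 14 + 14*(3 - w) = 14 + (42 - 14*w) = 56 - 14*w)
1/(z(188) + (-431613 + 104846)) = 1/((56 - 14*188) + (-431613 + 104846)) = 1/((56 - 2632) - 326767) = 1/(-2576 - 326767) = 1/(-329343) = -1/329343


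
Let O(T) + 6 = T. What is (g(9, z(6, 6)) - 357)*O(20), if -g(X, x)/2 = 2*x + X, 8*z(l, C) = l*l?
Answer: -5502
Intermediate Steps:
O(T) = -6 + T
z(l, C) = l²/8 (z(l, C) = (l*l)/8 = l²/8)
g(X, x) = -4*x - 2*X (g(X, x) = -2*(2*x + X) = -2*(X + 2*x) = -4*x - 2*X)
(g(9, z(6, 6)) - 357)*O(20) = ((-6²/2 - 2*9) - 357)*(-6 + 20) = ((-36/2 - 18) - 357)*14 = ((-4*9/2 - 18) - 357)*14 = ((-18 - 18) - 357)*14 = (-36 - 357)*14 = -393*14 = -5502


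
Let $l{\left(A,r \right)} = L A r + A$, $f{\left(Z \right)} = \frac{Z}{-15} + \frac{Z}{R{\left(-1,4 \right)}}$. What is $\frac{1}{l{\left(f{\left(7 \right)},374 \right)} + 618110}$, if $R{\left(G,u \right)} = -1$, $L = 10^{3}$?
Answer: $- \frac{5}{10872154} \approx -4.5989 \cdot 10^{-7}$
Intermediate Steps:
$L = 1000$
$f{\left(Z \right)} = - \frac{16 Z}{15}$ ($f{\left(Z \right)} = \frac{Z}{-15} + \frac{Z}{-1} = Z \left(- \frac{1}{15}\right) + Z \left(-1\right) = - \frac{Z}{15} - Z = - \frac{16 Z}{15}$)
$l{\left(A,r \right)} = A + 1000 A r$ ($l{\left(A,r \right)} = 1000 A r + A = A + 1000 A r$)
$\frac{1}{l{\left(f{\left(7 \right)},374 \right)} + 618110} = \frac{1}{\left(- \frac{16}{15}\right) 7 \left(1 + 1000 \cdot 374\right) + 618110} = \frac{1}{- \frac{112 \left(1 + 374000\right)}{15} + 618110} = \frac{1}{\left(- \frac{112}{15}\right) 374001 + 618110} = \frac{1}{- \frac{13962704}{5} + 618110} = \frac{1}{- \frac{10872154}{5}} = - \frac{5}{10872154}$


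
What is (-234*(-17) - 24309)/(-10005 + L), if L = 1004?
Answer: 20331/9001 ≈ 2.2588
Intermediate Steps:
(-234*(-17) - 24309)/(-10005 + L) = (-234*(-17) - 24309)/(-10005 + 1004) = (3978 - 24309)/(-9001) = -20331*(-1/9001) = 20331/9001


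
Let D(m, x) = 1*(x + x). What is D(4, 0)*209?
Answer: 0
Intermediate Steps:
D(m, x) = 2*x (D(m, x) = 1*(2*x) = 2*x)
D(4, 0)*209 = (2*0)*209 = 0*209 = 0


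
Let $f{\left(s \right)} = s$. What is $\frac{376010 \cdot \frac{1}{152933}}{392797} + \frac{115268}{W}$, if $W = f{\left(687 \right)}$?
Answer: $\frac{6924336167558938}{41269205413887} \approx 167.78$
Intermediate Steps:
$W = 687$
$\frac{376010 \cdot \frac{1}{152933}}{392797} + \frac{115268}{W} = \frac{376010 \cdot \frac{1}{152933}}{392797} + \frac{115268}{687} = 376010 \cdot \frac{1}{152933} \cdot \frac{1}{392797} + 115268 \cdot \frac{1}{687} = \frac{376010}{152933} \cdot \frac{1}{392797} + \frac{115268}{687} = \frac{376010}{60071623601} + \frac{115268}{687} = \frac{6924336167558938}{41269205413887}$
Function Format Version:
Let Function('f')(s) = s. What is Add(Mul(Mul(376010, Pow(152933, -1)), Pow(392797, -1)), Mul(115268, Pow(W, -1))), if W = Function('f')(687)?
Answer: Rational(6924336167558938, 41269205413887) ≈ 167.78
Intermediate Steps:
W = 687
Add(Mul(Mul(376010, Pow(152933, -1)), Pow(392797, -1)), Mul(115268, Pow(W, -1))) = Add(Mul(Mul(376010, Pow(152933, -1)), Pow(392797, -1)), Mul(115268, Pow(687, -1))) = Add(Mul(Mul(376010, Rational(1, 152933)), Rational(1, 392797)), Mul(115268, Rational(1, 687))) = Add(Mul(Rational(376010, 152933), Rational(1, 392797)), Rational(115268, 687)) = Add(Rational(376010, 60071623601), Rational(115268, 687)) = Rational(6924336167558938, 41269205413887)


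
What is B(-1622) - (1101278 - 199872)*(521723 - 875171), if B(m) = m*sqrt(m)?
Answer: 318600147888 - 1622*I*sqrt(1622) ≈ 3.186e+11 - 65325.0*I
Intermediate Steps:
B(m) = m**(3/2)
B(-1622) - (1101278 - 199872)*(521723 - 875171) = (-1622)**(3/2) - (1101278 - 199872)*(521723 - 875171) = -1622*I*sqrt(1622) - 901406*(-353448) = -1622*I*sqrt(1622) - 1*(-318600147888) = -1622*I*sqrt(1622) + 318600147888 = 318600147888 - 1622*I*sqrt(1622)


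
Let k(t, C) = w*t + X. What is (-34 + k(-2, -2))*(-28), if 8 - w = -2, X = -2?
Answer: 1568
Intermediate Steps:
w = 10 (w = 8 - 1*(-2) = 8 + 2 = 10)
k(t, C) = -2 + 10*t (k(t, C) = 10*t - 2 = -2 + 10*t)
(-34 + k(-2, -2))*(-28) = (-34 + (-2 + 10*(-2)))*(-28) = (-34 + (-2 - 20))*(-28) = (-34 - 22)*(-28) = -56*(-28) = 1568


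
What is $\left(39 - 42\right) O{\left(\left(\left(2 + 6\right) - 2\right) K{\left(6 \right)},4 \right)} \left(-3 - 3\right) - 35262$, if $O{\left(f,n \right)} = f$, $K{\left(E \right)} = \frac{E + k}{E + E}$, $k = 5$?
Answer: $-35163$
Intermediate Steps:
$K{\left(E \right)} = \frac{5 + E}{2 E}$ ($K{\left(E \right)} = \frac{E + 5}{E + E} = \frac{5 + E}{2 E}$)
$\left(39 - 42\right) O{\left(\left(\left(2 + 6\right) - 2\right) K{\left(6 \right)},4 \right)} \left(-3 - 3\right) - 35262 = \left(39 - 42\right) \left(\left(2 + 6\right) - 2\right) \frac{5 + 6}{2 \cdot 6} \left(-3 - 3\right) - 35262 = - 3 \left(8 - 2\right) \frac{1}{2} \cdot \frac{1}{6} \cdot 11 \left(-6\right) - 35262 = - 3 \cdot 6 \cdot \frac{11}{12} \left(-6\right) - 35262 = - 3 \cdot \frac{11}{2} \left(-6\right) - 35262 = \left(-3\right) \left(-33\right) - 35262 = 99 - 35262 = -35163$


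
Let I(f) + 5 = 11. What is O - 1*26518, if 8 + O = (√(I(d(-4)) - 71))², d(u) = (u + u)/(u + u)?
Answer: -26591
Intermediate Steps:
d(u) = 1 (d(u) = (2*u)/((2*u)) = (2*u)*(1/(2*u)) = 1)
I(f) = 6 (I(f) = -5 + 11 = 6)
O = -73 (O = -8 + (√(6 - 71))² = -8 + (√(-65))² = -8 + (I*√65)² = -8 - 65 = -73)
O - 1*26518 = -73 - 1*26518 = -73 - 26518 = -26591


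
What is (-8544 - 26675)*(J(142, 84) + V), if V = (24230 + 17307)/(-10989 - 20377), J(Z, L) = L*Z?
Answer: -13175150057309/31366 ≈ -4.2005e+8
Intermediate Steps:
V = -41537/31366 (V = 41537/(-31366) = 41537*(-1/31366) = -41537/31366 ≈ -1.3243)
(-8544 - 26675)*(J(142, 84) + V) = (-8544 - 26675)*(84*142 - 41537/31366) = -35219*(11928 - 41537/31366) = -35219*374092111/31366 = -13175150057309/31366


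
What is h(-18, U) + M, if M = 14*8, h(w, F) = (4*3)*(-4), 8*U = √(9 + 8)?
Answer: 64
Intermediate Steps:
U = √17/8 (U = √(9 + 8)/8 = √17/8 ≈ 0.51539)
h(w, F) = -48 (h(w, F) = 12*(-4) = -48)
M = 112
h(-18, U) + M = -48 + 112 = 64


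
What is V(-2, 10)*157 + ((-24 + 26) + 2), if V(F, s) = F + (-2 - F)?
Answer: -310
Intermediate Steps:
V(F, s) = -2
V(-2, 10)*157 + ((-24 + 26) + 2) = -2*157 + ((-24 + 26) + 2) = -314 + (2 + 2) = -314 + 4 = -310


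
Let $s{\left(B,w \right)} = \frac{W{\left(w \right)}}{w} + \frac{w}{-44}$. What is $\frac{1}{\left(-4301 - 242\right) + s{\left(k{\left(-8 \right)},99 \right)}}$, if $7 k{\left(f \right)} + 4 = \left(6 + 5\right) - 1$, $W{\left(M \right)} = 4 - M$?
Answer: $- \frac{396}{1800299} \approx -0.00021996$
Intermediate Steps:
$k{\left(f \right)} = \frac{6}{7}$ ($k{\left(f \right)} = - \frac{4}{7} + \frac{\left(6 + 5\right) - 1}{7} = - \frac{4}{7} + \frac{11 - 1}{7} = - \frac{4}{7} + \frac{1}{7} \cdot 10 = - \frac{4}{7} + \frac{10}{7} = \frac{6}{7}$)
$s{\left(B,w \right)} = - \frac{w}{44} + \frac{4 - w}{w}$ ($s{\left(B,w \right)} = \frac{4 - w}{w} + \frac{w}{-44} = \frac{4 - w}{w} + w \left(- \frac{1}{44}\right) = \frac{4 - w}{w} - \frac{w}{44} = - \frac{w}{44} + \frac{4 - w}{w}$)
$\frac{1}{\left(-4301 - 242\right) + s{\left(k{\left(-8 \right)},99 \right)}} = \frac{1}{\left(-4301 - 242\right) - \left(\frac{13}{4} - \frac{4}{99}\right)} = \frac{1}{-4543 - \frac{1271}{396}} = \frac{1}{- \frac{1800299}{396}} = - \frac{396}{1800299}$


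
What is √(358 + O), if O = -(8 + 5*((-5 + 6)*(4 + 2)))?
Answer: 8*√5 ≈ 17.889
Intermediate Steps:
O = -38 (O = -(8 + 5*(1*6)) = -(8 + 5*6) = -(8 + 30) = -1*38 = -38)
√(358 + O) = √(358 - 38) = √320 = 8*√5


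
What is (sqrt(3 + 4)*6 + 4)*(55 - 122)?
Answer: -268 - 402*sqrt(7) ≈ -1331.6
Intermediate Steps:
(sqrt(3 + 4)*6 + 4)*(55 - 122) = (sqrt(7)*6 + 4)*(-67) = (6*sqrt(7) + 4)*(-67) = (4 + 6*sqrt(7))*(-67) = -268 - 402*sqrt(7)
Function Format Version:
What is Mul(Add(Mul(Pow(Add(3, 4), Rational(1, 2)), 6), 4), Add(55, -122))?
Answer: Add(-268, Mul(-402, Pow(7, Rational(1, 2)))) ≈ -1331.6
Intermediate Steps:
Mul(Add(Mul(Pow(Add(3, 4), Rational(1, 2)), 6), 4), Add(55, -122)) = Mul(Add(Mul(Pow(7, Rational(1, 2)), 6), 4), -67) = Mul(Add(Mul(6, Pow(7, Rational(1, 2))), 4), -67) = Mul(Add(4, Mul(6, Pow(7, Rational(1, 2)))), -67) = Add(-268, Mul(-402, Pow(7, Rational(1, 2))))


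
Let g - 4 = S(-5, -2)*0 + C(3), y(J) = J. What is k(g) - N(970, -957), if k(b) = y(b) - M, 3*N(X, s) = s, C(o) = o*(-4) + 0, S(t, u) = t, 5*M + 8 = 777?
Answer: 786/5 ≈ 157.20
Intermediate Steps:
M = 769/5 (M = -8/5 + (⅕)*777 = -8/5 + 777/5 = 769/5 ≈ 153.80)
C(o) = -4*o (C(o) = -4*o + 0 = -4*o)
N(X, s) = s/3
g = -8 (g = 4 + (-5*0 - 4*3) = 4 + (0 - 12) = 4 - 12 = -8)
k(b) = -769/5 + b (k(b) = b - 1*769/5 = b - 769/5 = -769/5 + b)
k(g) - N(970, -957) = (-769/5 - 8) - (-957)/3 = -809/5 - 1*(-319) = -809/5 + 319 = 786/5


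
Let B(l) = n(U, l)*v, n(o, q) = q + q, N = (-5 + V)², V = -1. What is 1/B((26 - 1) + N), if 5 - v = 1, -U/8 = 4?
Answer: 1/488 ≈ 0.0020492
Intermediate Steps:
U = -32 (U = -8*4 = -32)
v = 4 (v = 5 - 1*1 = 5 - 1 = 4)
N = 36 (N = (-5 - 1)² = (-6)² = 36)
n(o, q) = 2*q
B(l) = 8*l (B(l) = (2*l)*4 = 8*l)
1/B((26 - 1) + N) = 1/(8*((26 - 1) + 36)) = 1/(8*(25 + 36)) = 1/(8*61) = 1/488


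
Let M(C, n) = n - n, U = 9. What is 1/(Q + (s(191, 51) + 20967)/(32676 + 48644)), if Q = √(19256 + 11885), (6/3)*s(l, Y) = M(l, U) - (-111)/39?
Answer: -1152682863280/139210842932056359 + 4470349062400*√31141/139210842932056359 ≈ 0.0056585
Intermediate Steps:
M(C, n) = 0
s(l, Y) = 37/26 (s(l, Y) = (0 - (-111)/39)/2 = (0 - 1*(-37/13))/2 = (0 + 37/13)/2 = (½)*(37/13) = 37/26)
Q = √31141 ≈ 176.47
1/(Q + (s(191, 51) + 20967)/(32676 + 48644)) = 1/(√31141 + (37/26 + 20967)/(32676 + 48644)) = 1/(√31141 + (545179/26)/81320) = 1/(√31141 + (545179/26)*(1/81320)) = 1/(√31141 + 545179/2114320) = 1/(545179/2114320 + √31141)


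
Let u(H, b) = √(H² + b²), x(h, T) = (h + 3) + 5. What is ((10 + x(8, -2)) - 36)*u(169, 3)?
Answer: -10*√28570 ≈ -1690.3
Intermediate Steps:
x(h, T) = 8 + h (x(h, T) = (3 + h) + 5 = 8 + h)
((10 + x(8, -2)) - 36)*u(169, 3) = ((10 + (8 + 8)) - 36)*√(169² + 3²) = ((10 + 16) - 36)*√(28561 + 9) = (26 - 36)*√28570 = -10*√28570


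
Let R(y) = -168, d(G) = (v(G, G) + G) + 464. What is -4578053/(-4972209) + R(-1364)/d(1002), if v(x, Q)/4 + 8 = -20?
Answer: 2681676325/3366185493 ≈ 0.79665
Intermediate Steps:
v(x, Q) = -112 (v(x, Q) = -32 + 4*(-20) = -32 - 80 = -112)
d(G) = 352 + G (d(G) = (-112 + G) + 464 = 352 + G)
-4578053/(-4972209) + R(-1364)/d(1002) = -4578053/(-4972209) - 168/(352 + 1002) = -4578053*(-1/4972209) - 168/1354 = 4578053/4972209 - 168*1/1354 = 4578053/4972209 - 84/677 = 2681676325/3366185493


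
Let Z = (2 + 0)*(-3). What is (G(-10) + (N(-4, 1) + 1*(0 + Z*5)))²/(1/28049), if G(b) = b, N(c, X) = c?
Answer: 54302864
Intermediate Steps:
Z = -6 (Z = 2*(-3) = -6)
(G(-10) + (N(-4, 1) + 1*(0 + Z*5)))²/(1/28049) = (-10 + (-4 + 1*(0 - 6*5)))²/(1/28049) = (-10 + (-4 + 1*(0 - 30)))²/(1/28049) = (-10 + (-4 + 1*(-30)))²*28049 = (-10 + (-4 - 30))²*28049 = (-10 - 34)²*28049 = (-44)²*28049 = 1936*28049 = 54302864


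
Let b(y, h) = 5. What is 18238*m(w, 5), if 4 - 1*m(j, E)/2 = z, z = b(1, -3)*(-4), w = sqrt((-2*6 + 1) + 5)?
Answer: 875424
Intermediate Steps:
w = I*sqrt(6) (w = sqrt((-12 + 1) + 5) = sqrt(-11 + 5) = sqrt(-6) = I*sqrt(6) ≈ 2.4495*I)
z = -20 (z = 5*(-4) = -20)
m(j, E) = 48 (m(j, E) = 8 - 2*(-20) = 8 + 40 = 48)
18238*m(w, 5) = 18238*48 = 875424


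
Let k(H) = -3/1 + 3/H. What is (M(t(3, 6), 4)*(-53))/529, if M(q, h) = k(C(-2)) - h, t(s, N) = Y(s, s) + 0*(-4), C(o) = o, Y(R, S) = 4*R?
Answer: 901/1058 ≈ 0.85161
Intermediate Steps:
k(H) = -3 + 3/H (k(H) = -3*1 + 3/H = -3 + 3/H)
t(s, N) = 4*s (t(s, N) = 4*s + 0*(-4) = 4*s + 0 = 4*s)
M(q, h) = -9/2 - h (M(q, h) = (-3 + 3/(-2)) - h = (-3 + 3*(-1/2)) - h = (-3 - 3/2) - h = -9/2 - h)
(M(t(3, 6), 4)*(-53))/529 = ((-9/2 - 1*4)*(-53))/529 = ((-9/2 - 4)*(-53))*(1/529) = -17/2*(-53)*(1/529) = (901/2)*(1/529) = 901/1058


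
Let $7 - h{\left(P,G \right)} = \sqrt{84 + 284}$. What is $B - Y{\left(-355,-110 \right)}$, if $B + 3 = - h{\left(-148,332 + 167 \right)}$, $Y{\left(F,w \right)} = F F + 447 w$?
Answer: $-76865 + 4 \sqrt{23} \approx -76846.0$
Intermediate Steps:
$h{\left(P,G \right)} = 7 - 4 \sqrt{23}$ ($h{\left(P,G \right)} = 7 - \sqrt{84 + 284} = 7 - \sqrt{368} = 7 - 4 \sqrt{23}$)
$Y{\left(F,w \right)} = F^{2} + 447 w$
$B = -10 + 4 \sqrt{23}$ ($B = -3 - \left(7 - 4 \sqrt{23}\right) = -10 + 4 \sqrt{23} \approx 9.1833$)
$B - Y{\left(-355,-110 \right)} = \left(-10 + 4 \sqrt{23}\right) - \left(\left(-355\right)^{2} + 447 \left(-110\right)\right) = \left(-10 + 4 \sqrt{23}\right) - \left(126025 - 49170\right) = \left(-10 + 4 \sqrt{23}\right) - 76855 = -76865 + 4 \sqrt{23}$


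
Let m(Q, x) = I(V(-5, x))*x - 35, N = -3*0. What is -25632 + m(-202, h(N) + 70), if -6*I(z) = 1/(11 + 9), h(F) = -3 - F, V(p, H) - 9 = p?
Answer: -3080107/120 ≈ -25668.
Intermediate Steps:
N = 0
V(p, H) = 9 + p
I(z) = -1/120 (I(z) = -1/(6*(11 + 9)) = -⅙/20 = -⅙*1/20 = -1/120)
m(Q, x) = -35 - x/120 (m(Q, x) = -x/120 - 35 = -35 - x/120)
-25632 + m(-202, h(N) + 70) = -25632 + (-35 - ((-3 - 1*0) + 70)/120) = -25632 + (-35 - ((-3 + 0) + 70)/120) = -25632 + (-35 - (-3 + 70)/120) = -25632 + (-35 - 1/120*67) = -25632 + (-35 - 67/120) = -25632 - 4267/120 = -3080107/120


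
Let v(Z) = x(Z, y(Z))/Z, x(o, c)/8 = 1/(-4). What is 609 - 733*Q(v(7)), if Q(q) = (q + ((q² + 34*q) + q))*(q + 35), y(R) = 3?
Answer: 89268387/343 ≈ 2.6026e+5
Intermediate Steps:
x(o, c) = -2 (x(o, c) = 8/(-4) = 8*(-¼) = -2)
v(Z) = -2/Z
Q(q) = (35 + q)*(q² + 36*q) (Q(q) = (q + (q² + 35*q))*(35 + q) = (q² + 36*q)*(35 + q) = (35 + q)*(q² + 36*q))
609 - 733*Q(v(7)) = 609 - 733*(-2/7)*(1260 + (-2/7)² + 71*(-2/7)) = 609 - 733*(-2*⅐)*(1260 + (-2*⅐)² + 71*(-2*⅐)) = 609 - (-1466)*(1260 + (-2/7)² + 71*(-2/7))/7 = 609 - (-1466)*(1260 + 4/49 - 142/7)/7 = 609 - (-1466)*60750/(7*49) = 609 - 733*(-121500/343) = 609 + 89059500/343 = 89268387/343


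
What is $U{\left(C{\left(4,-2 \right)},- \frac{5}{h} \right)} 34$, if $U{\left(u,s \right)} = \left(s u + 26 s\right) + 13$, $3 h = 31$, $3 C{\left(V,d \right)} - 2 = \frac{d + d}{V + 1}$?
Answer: $\frac{238}{31} \approx 7.6774$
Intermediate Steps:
$C{\left(V,d \right)} = \frac{2}{3} + \frac{2 d}{3 \left(1 + V\right)}$ ($C{\left(V,d \right)} = \frac{2}{3} + \frac{\left(d + d\right) \frac{1}{V + 1}}{3} = \frac{2}{3} + \frac{2 d \frac{1}{1 + V}}{3} = \frac{2}{3} + \frac{2 d}{3 \left(1 + V\right)}$)
$h = \frac{31}{3}$ ($h = \frac{1}{3} \cdot 31 = \frac{31}{3} \approx 10.333$)
$U{\left(u,s \right)} = 13 + 26 s + s u$ ($U{\left(u,s \right)} = \left(26 s + s u\right) + 13 = 13 + 26 s + s u$)
$U{\left(C{\left(4,-2 \right)},- \frac{5}{h} \right)} 34 = \left(13 + 26 \left(- \frac{5}{\frac{31}{3}}\right) + - \frac{5}{\frac{31}{3}} \frac{2 \left(1 + 4 - 2\right)}{3 \left(1 + 4\right)}\right) 34 = \left(13 + 26 \left(\left(-5\right) \frac{3}{31}\right) + \left(-5\right) \frac{3}{31} \cdot \frac{2}{3} \cdot \frac{1}{5} \cdot 3\right) 34 = \left(13 + 26 \left(- \frac{15}{31}\right) - \frac{15 \cdot \frac{2}{3} \cdot \frac{1}{5} \cdot 3}{31}\right) 34 = \left(13 - \frac{390}{31} - \frac{6}{31}\right) 34 = \frac{7}{31} \cdot 34 = \frac{238}{31}$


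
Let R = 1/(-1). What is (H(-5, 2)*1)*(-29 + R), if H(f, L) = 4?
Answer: -120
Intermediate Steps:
R = -1
(H(-5, 2)*1)*(-29 + R) = (4*1)*(-29 - 1) = 4*(-30) = -120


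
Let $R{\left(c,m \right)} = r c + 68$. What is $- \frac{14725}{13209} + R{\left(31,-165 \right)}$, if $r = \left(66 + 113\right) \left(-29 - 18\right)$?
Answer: $- \frac{3444063340}{13209} \approx -2.6074 \cdot 10^{5}$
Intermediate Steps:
$r = -8413$ ($r = 179 \left(-47\right) = -8413$)
$R{\left(c,m \right)} = 68 - 8413 c$ ($R{\left(c,m \right)} = - 8413 c + 68 = 68 - 8413 c$)
$- \frac{14725}{13209} + R{\left(31,-165 \right)} = - \frac{14725}{13209} + \left(68 - 260803\right) = \left(-14725\right) \frac{1}{13209} + \left(68 - 260803\right) = - \frac{14725}{13209} - 260735 = - \frac{3444063340}{13209}$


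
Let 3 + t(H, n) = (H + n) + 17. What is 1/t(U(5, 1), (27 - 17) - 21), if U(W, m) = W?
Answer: ⅛ ≈ 0.12500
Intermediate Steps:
t(H, n) = 14 + H + n (t(H, n) = -3 + ((H + n) + 17) = -3 + (17 + H + n) = 14 + H + n)
1/t(U(5, 1), (27 - 17) - 21) = 1/(14 + 5 + ((27 - 17) - 21)) = 1/(14 + 5 + (10 - 21)) = 1/(14 + 5 - 11) = 1/8 = ⅛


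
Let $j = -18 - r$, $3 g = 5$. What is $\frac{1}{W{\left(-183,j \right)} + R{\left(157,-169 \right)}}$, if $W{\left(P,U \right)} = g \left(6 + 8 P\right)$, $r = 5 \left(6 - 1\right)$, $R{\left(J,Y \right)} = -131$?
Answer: $- \frac{1}{2561} \approx -0.00039047$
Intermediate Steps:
$g = \frac{5}{3}$ ($g = \frac{1}{3} \cdot 5 = \frac{5}{3} \approx 1.6667$)
$r = 25$ ($r = 5 \cdot 5 = 25$)
$j = -43$ ($j = -18 - 25 = -43$)
$W{\left(P,U \right)} = 10 + \frac{40 P}{3}$ ($W{\left(P,U \right)} = \frac{5 \left(6 + 8 P\right)}{3} = 10 + \frac{40 P}{3}$)
$\frac{1}{W{\left(-183,j \right)} + R{\left(157,-169 \right)}} = \frac{1}{\left(10 + \frac{40}{3} \left(-183\right)\right) - 131} = \frac{1}{\left(10 - 2440\right) - 131} = \frac{1}{-2430 - 131} = \frac{1}{-2561} = - \frac{1}{2561}$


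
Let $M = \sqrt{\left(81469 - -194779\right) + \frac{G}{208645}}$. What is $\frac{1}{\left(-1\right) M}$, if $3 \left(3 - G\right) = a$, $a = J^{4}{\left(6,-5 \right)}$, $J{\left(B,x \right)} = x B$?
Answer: $- \frac{\sqrt{245423978120615}}{8233927709} \approx -0.0019026$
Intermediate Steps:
$J{\left(B,x \right)} = B x$
$a = 810000$ ($a = \left(6 \left(-5\right)\right)^{4} = \left(-30\right)^{4} = 810000$)
$G = -269997$ ($G = 3 - 270000 = -269997$)
$M = \frac{7 \sqrt{245423978120615}}{208645}$ ($M = \sqrt{\left(81469 - -194779\right) - \frac{269997}{208645}} = \sqrt{\left(81469 + 194779\right) - \frac{269997}{208645}} = \sqrt{276248 - \frac{269997}{208645}} = \sqrt{\frac{57637493963}{208645}} = \frac{7 \sqrt{245423978120615}}{208645} \approx 525.59$)
$\frac{1}{\left(-1\right) M} = \frac{1}{\left(-1\right) \frac{7 \sqrt{245423978120615}}{208645}} = \frac{1}{\left(- \frac{7}{208645}\right) \sqrt{245423978120615}} = - \frac{\sqrt{245423978120615}}{8233927709}$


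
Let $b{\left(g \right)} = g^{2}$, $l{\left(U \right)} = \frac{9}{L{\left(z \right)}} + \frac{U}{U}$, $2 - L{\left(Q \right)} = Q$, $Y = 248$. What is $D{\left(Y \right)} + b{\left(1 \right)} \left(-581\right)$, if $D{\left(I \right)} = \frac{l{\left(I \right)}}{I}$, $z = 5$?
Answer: $- \frac{72045}{124} \approx -581.01$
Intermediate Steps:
$L{\left(Q \right)} = 2 - Q$
$l{\left(U \right)} = -2$ ($l{\left(U \right)} = \frac{9}{2 - 5} + \frac{U}{U} = \frac{9}{2 - 5} + 1 = \frac{9}{-3} + 1 = 9 \left(- \frac{1}{3}\right) + 1 = -3 + 1 = -2$)
$D{\left(I \right)} = - \frac{2}{I}$
$D{\left(Y \right)} + b{\left(1 \right)} \left(-581\right) = - \frac{2}{248} + 1^{2} \left(-581\right) = \left(-2\right) \frac{1}{248} + 1 \left(-581\right) = - \frac{1}{124} - 581 = - \frac{72045}{124}$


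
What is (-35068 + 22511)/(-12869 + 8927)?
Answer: 12557/3942 ≈ 3.1854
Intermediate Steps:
(-35068 + 22511)/(-12869 + 8927) = -12557/(-3942) = -12557*(-1/3942) = 12557/3942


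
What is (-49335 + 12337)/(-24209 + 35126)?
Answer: -36998/10917 ≈ -3.3890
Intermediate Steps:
(-49335 + 12337)/(-24209 + 35126) = -36998/10917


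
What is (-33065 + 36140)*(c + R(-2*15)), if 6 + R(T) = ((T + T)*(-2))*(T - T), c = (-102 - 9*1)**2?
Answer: 37868625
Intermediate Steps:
c = 12321 (c = (-102 - 9)**2 = (-111)**2 = 12321)
R(T) = -6 (R(T) = -6 + ((T + T)*(-2))*(T - T) = -6 + ((2*T)*(-2))*0 = -6 - 4*T*0 = -6 + 0 = -6)
(-33065 + 36140)*(c + R(-2*15)) = (-33065 + 36140)*(12321 - 6) = 3075*12315 = 37868625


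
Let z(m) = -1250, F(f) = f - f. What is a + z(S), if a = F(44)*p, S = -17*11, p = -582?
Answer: -1250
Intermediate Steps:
F(f) = 0
S = -187
a = 0 (a = 0*(-582) = 0)
a + z(S) = 0 - 1250 = -1250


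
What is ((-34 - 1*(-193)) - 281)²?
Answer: 14884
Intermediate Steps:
((-34 - 1*(-193)) - 281)² = ((-34 + 193) - 281)² = (159 - 281)² = (-122)² = 14884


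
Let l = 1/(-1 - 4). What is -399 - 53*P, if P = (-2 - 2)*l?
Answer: -2207/5 ≈ -441.40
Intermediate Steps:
l = -⅕ (l = 1/(-5) = -⅕ ≈ -0.20000)
P = ⅘ (P = (-2 - 2)*(-⅕) = -4*(-⅕) = ⅘ ≈ 0.80000)
-399 - 53*P = -399 - 53*⅘ = -399 - 212/5 = -2207/5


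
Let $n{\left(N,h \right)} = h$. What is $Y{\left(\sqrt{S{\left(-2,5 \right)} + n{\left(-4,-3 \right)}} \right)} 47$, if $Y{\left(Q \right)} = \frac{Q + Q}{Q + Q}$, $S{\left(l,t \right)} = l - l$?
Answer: $47$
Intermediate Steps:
$S{\left(l,t \right)} = 0$
$Y{\left(Q \right)} = 1$ ($Y{\left(Q \right)} = \frac{2 Q}{2 Q} = 2 Q \frac{1}{2 Q} = 1$)
$Y{\left(\sqrt{S{\left(-2,5 \right)} + n{\left(-4,-3 \right)}} \right)} 47 = 1 \cdot 47 = 47$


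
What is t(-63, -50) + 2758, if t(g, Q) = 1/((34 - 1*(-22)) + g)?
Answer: 19305/7 ≈ 2757.9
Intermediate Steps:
t(g, Q) = 1/(56 + g) (t(g, Q) = 1/((34 + 22) + g) = 1/(56 + g))
t(-63, -50) + 2758 = 1/(56 - 63) + 2758 = 1/(-7) + 2758 = -⅐ + 2758 = 19305/7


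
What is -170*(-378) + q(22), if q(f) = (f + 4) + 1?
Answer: 64287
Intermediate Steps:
q(f) = 5 + f (q(f) = (4 + f) + 1 = 5 + f)
-170*(-378) + q(22) = -170*(-378) + (5 + 22) = 64260 + 27 = 64287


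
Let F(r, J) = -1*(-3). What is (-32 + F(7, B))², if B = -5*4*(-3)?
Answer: 841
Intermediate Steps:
B = 60 (B = -20*(-3) = 60)
F(r, J) = 3
(-32 + F(7, B))² = (-32 + 3)² = (-29)² = 841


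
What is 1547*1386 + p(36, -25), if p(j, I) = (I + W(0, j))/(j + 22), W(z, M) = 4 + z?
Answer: 124360215/58 ≈ 2.1441e+6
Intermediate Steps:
p(j, I) = (4 + I)/(22 + j) (p(j, I) = (I + (4 + 0))/(j + 22) = (I + 4)/(22 + j) = (4 + I)/(22 + j))
1547*1386 + p(36, -25) = 1547*1386 + (4 - 25)/(22 + 36) = 2144142 - 21/58 = 124360215/58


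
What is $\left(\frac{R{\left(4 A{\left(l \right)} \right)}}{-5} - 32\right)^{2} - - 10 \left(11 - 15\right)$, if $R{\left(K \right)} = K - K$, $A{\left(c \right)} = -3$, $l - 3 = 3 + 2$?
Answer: $984$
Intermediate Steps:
$l = 8$ ($l = 3 + \left(3 + 2\right) = 3 + 5 = 8$)
$R{\left(K \right)} = 0$
$\left(\frac{R{\left(4 A{\left(l \right)} \right)}}{-5} - 32\right)^{2} - - 10 \left(11 - 15\right) = \left(\frac{0}{-5} - 32\right)^{2} - - 10 \left(11 - 15\right) = \left(0 \left(- \frac{1}{5}\right) - 32\right)^{2} - \left(-10\right) \left(-4\right) = \left(0 - 32\right)^{2} - 40 = \left(-32\right)^{2} - 40 = 1024 - 40 = 984$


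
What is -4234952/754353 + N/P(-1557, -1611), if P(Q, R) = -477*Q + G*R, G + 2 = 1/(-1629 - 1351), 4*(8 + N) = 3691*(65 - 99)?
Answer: -351261683412346/62103267148149 ≈ -5.6561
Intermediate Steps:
N = -62763/2 (N = -8 + (3691*(65 - 99))/4 = -8 + (3691*(-34))/4 = -8 + (¼)*(-125494) = -8 - 62747/2 = -62763/2 ≈ -31382.)
G = -5961/2980 (G = -2 + 1/(-1629 - 1351) = -2 + 1/(-2980) = -2 - 1/2980 = -5961/2980 ≈ -2.0003)
P(Q, R) = -477*Q - 5961*R/2980
-4234952/754353 + N/P(-1557, -1611) = -4234952/754353 - 62763/(2*(-477*(-1557) - 5961/2980*(-1611))) = -4234952*1/754353 - 62763/(2*(742689 + 9603171/2980)) = -4234952/754353 - 62763/(2*2222816391/2980) = -4234952/754353 - 62763/2*2980/2222816391 = -4234952/754353 - 31172290/740938797 = -351261683412346/62103267148149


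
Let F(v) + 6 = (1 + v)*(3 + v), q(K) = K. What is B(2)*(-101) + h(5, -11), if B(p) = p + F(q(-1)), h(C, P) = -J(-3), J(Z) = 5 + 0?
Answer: 399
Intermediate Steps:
J(Z) = 5
F(v) = -6 + (1 + v)*(3 + v)
h(C, P) = -5 (h(C, P) = -1*5 = -5)
B(p) = -6 + p (B(p) = p + (-3 + (-1)**2 + 4*(-1)) = p + (-3 + 1 - 4) = p - 6 = -6 + p)
B(2)*(-101) + h(5, -11) = (-6 + 2)*(-101) - 5 = -4*(-101) - 5 = 404 - 5 = 399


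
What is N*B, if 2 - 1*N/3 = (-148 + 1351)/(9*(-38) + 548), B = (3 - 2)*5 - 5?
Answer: 0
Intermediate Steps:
B = 0 (B = 1*5 - 5 = 5 - 5 = 0)
N = -2373/206 (N = 6 - 3*(-148 + 1351)/(9*(-38) + 548) = 6 - 3609/(-342 + 548) = 6 - 3609/206 = -2373/206 ≈ -11.519)
N*B = -2373/206*0 = 0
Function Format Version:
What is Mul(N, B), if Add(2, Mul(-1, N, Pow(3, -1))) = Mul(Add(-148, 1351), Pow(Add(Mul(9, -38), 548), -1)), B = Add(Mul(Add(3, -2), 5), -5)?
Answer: 0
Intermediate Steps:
B = 0 (B = Add(Mul(1, 5), -5) = Add(5, -5) = 0)
N = Rational(-2373, 206) (N = Add(6, Mul(-3, Mul(Add(-148, 1351), Pow(Add(Mul(9, -38), 548), -1)))) = Add(6, Mul(-3, Mul(1203, Pow(Add(-342, 548), -1)))) = Add(6, Mul(-3, Mul(1203, Pow(206, -1)))) = Add(6, Mul(-3, Mul(1203, Rational(1, 206)))) = Add(6, Mul(-3, Rational(1203, 206))) = Add(6, Rational(-3609, 206)) = Rational(-2373, 206) ≈ -11.519)
Mul(N, B) = Mul(Rational(-2373, 206), 0) = 0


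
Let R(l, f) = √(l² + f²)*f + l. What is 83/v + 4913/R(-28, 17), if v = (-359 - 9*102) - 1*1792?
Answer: 396510937/949281597 + 83521*√1073/309313 ≈ 9.2627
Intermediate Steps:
v = -3069 (v = (-359 - 918) - 1792 = -1277 - 1792 = -3069)
R(l, f) = l + f*√(f² + l²) (R(l, f) = √(f² + l²)*f + l = f*√(f² + l²) + l = l + f*√(f² + l²))
83/v + 4913/R(-28, 17) = 83/(-3069) + 4913/(-28 + 17*√(17² + (-28)²)) = 83*(-1/3069) + 4913/(-28 + 17*√(289 + 784)) = -83/3069 + 4913/(-28 + 17*√1073)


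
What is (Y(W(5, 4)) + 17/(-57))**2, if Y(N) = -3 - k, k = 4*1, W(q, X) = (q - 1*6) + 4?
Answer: 173056/3249 ≈ 53.264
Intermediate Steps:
W(q, X) = -2 + q (W(q, X) = (q - 6) + 4 = (-6 + q) + 4 = -2 + q)
k = 4
Y(N) = -7 (Y(N) = -3 - 1*4 = -3 - 4 = -7)
(Y(W(5, 4)) + 17/(-57))**2 = (-7 + 17/(-57))**2 = (-7 + 17*(-1/57))**2 = (-7 - 17/57)**2 = (-416/57)**2 = 173056/3249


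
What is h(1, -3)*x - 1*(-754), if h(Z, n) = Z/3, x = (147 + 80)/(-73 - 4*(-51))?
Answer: 296549/393 ≈ 754.58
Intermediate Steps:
x = 227/131 (x = 227/(-73 + 204) = 227/131 ≈ 1.7328)
h(Z, n) = Z/3 (h(Z, n) = Z*(⅓) = Z/3)
h(1, -3)*x - 1*(-754) = ((⅓)*1)*(227/131) - 1*(-754) = (⅓)*(227/131) + 754 = 227/393 + 754 = 296549/393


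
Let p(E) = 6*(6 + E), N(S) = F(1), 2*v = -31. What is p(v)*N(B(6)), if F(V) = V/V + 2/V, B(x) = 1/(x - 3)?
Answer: -171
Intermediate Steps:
B(x) = 1/(-3 + x)
v = -31/2 (v = (1/2)*(-31) = -31/2 ≈ -15.500)
F(V) = 1 + 2/V
N(S) = 3 (N(S) = (2 + 1)/1 = 1*3 = 3)
p(E) = 36 + 6*E
p(v)*N(B(6)) = (36 + 6*(-31/2))*3 = (36 - 93)*3 = -57*3 = -171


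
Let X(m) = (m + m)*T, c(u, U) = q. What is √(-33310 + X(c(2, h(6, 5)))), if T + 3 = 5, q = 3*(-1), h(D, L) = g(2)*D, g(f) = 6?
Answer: I*√33322 ≈ 182.54*I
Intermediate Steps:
h(D, L) = 6*D
q = -3
c(u, U) = -3
T = 2 (T = -3 + 5 = 2)
X(m) = 4*m (X(m) = (m + m)*2 = (2*m)*2 = 4*m)
√(-33310 + X(c(2, h(6, 5)))) = √(-33310 + 4*(-3)) = √(-33310 - 12) = √(-33322) = I*√33322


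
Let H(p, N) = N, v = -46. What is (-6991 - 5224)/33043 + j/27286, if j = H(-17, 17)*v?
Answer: -179569058/450805649 ≈ -0.39833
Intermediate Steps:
j = -782 (j = 17*(-46) = -782)
(-6991 - 5224)/33043 + j/27286 = (-6991 - 5224)/33043 - 782/27286 = -12215*1/33043 - 782*1/27286 = -12215/33043 - 391/13643 = -179569058/450805649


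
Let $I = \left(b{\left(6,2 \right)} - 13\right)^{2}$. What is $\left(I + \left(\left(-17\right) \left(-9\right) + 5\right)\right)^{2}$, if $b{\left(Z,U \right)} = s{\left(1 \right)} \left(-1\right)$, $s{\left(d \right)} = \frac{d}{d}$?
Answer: $125316$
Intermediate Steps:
$s{\left(d \right)} = 1$
$b{\left(Z,U \right)} = -1$ ($b{\left(Z,U \right)} = 1 \left(-1\right) = -1$)
$I = 196$ ($I = \left(-1 - 13\right)^{2} = \left(-14\right)^{2} = 196$)
$\left(I + \left(\left(-17\right) \left(-9\right) + 5\right)\right)^{2} = \left(196 + \left(\left(-17\right) \left(-9\right) + 5\right)\right)^{2} = \left(196 + \left(153 + 5\right)\right)^{2} = \left(196 + 158\right)^{2} = 354^{2} = 125316$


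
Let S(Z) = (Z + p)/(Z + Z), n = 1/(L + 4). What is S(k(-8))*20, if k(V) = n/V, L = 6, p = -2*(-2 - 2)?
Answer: -6390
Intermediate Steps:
p = 8 (p = -2*(-4) = 8)
n = ⅒ (n = 1/(6 + 4) = 1/10 = ⅒ ≈ 0.10000)
k(V) = 1/(10*V)
S(Z) = (8 + Z)/(2*Z) (S(Z) = (Z + 8)/(Z + Z) = (8 + Z)/((2*Z)) = (8 + Z)*(1/(2*Z)) = (8 + Z)/(2*Z))
S(k(-8))*20 = ((8 + (⅒)/(-8))/(2*(((⅒)/(-8)))))*20 = ((8 + (⅒)*(-⅛))/(2*(((⅒)*(-⅛)))))*20 = ((8 - 1/80)/(2*(-1/80)))*20 = ((½)*(-80)*(639/80))*20 = -639/2*20 = -6390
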